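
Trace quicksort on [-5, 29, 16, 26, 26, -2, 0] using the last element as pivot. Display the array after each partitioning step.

Partition 1: pivot=0 at index 2 -> [-5, -2, 0, 26, 26, 29, 16]
Partition 2: pivot=-2 at index 1 -> [-5, -2, 0, 26, 26, 29, 16]
Partition 3: pivot=16 at index 3 -> [-5, -2, 0, 16, 26, 29, 26]
Partition 4: pivot=26 at index 5 -> [-5, -2, 0, 16, 26, 26, 29]


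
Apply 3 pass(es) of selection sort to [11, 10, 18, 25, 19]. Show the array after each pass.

Pass 1: Select minimum 10 at index 1, swap -> [10, 11, 18, 25, 19]
Pass 2: Select minimum 11 at index 1, swap -> [10, 11, 18, 25, 19]
Pass 3: Select minimum 18 at index 2, swap -> [10, 11, 18, 25, 19]


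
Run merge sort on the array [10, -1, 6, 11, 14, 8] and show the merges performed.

Divide and conquer:
  Merge [-1] + [6] -> [-1, 6]
  Merge [10] + [-1, 6] -> [-1, 6, 10]
  Merge [14] + [8] -> [8, 14]
  Merge [11] + [8, 14] -> [8, 11, 14]
  Merge [-1, 6, 10] + [8, 11, 14] -> [-1, 6, 8, 10, 11, 14]


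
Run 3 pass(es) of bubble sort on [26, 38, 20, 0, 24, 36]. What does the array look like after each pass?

After pass 1: [26, 20, 0, 24, 36, 38] (4 swaps)
After pass 2: [20, 0, 24, 26, 36, 38] (3 swaps)
After pass 3: [0, 20, 24, 26, 36, 38] (1 swaps)
Total swaps: 8


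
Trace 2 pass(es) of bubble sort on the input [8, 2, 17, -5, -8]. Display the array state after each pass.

After pass 1: [2, 8, -5, -8, 17] (3 swaps)
After pass 2: [2, -5, -8, 8, 17] (2 swaps)
Total swaps: 5


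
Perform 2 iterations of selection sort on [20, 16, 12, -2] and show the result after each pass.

Pass 1: Select minimum -2 at index 3, swap -> [-2, 16, 12, 20]
Pass 2: Select minimum 12 at index 2, swap -> [-2, 12, 16, 20]


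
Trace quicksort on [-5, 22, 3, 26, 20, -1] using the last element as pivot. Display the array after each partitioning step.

Partition 1: pivot=-1 at index 1 -> [-5, -1, 3, 26, 20, 22]
Partition 2: pivot=22 at index 4 -> [-5, -1, 3, 20, 22, 26]
Partition 3: pivot=20 at index 3 -> [-5, -1, 3, 20, 22, 26]


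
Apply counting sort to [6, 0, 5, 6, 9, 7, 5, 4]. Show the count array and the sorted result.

Count array: [1, 0, 0, 0, 1, 2, 2, 1, 0, 1]
(count[i] = number of elements equal to i)
Cumulative count: [1, 1, 1, 1, 2, 4, 6, 7, 7, 8]
Sorted: [0, 4, 5, 5, 6, 6, 7, 9]


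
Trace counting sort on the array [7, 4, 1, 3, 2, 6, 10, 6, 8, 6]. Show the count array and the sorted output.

Count array: [0, 1, 1, 1, 1, 0, 3, 1, 1, 0, 1]
(count[i] = number of elements equal to i)
Cumulative count: [0, 1, 2, 3, 4, 4, 7, 8, 9, 9, 10]
Sorted: [1, 2, 3, 4, 6, 6, 6, 7, 8, 10]


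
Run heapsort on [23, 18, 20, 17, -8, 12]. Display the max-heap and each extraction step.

Build heap: [23, 18, 20, 17, -8, 12]
Extract 23: [20, 18, 12, 17, -8, 23]
Extract 20: [18, 17, 12, -8, 20, 23]
Extract 18: [17, -8, 12, 18, 20, 23]
Extract 17: [12, -8, 17, 18, 20, 23]
Extract 12: [-8, 12, 17, 18, 20, 23]


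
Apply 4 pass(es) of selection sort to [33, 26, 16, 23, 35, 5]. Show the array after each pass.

Pass 1: Select minimum 5 at index 5, swap -> [5, 26, 16, 23, 35, 33]
Pass 2: Select minimum 16 at index 2, swap -> [5, 16, 26, 23, 35, 33]
Pass 3: Select minimum 23 at index 3, swap -> [5, 16, 23, 26, 35, 33]
Pass 4: Select minimum 26 at index 3, swap -> [5, 16, 23, 26, 35, 33]


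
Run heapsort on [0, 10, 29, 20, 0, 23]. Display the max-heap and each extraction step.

Build heap: [29, 20, 23, 10, 0, 0]
Extract 29: [23, 20, 0, 10, 0, 29]
Extract 23: [20, 10, 0, 0, 23, 29]
Extract 20: [10, 0, 0, 20, 23, 29]
Extract 10: [0, 0, 10, 20, 23, 29]
Extract 0: [0, 0, 10, 20, 23, 29]


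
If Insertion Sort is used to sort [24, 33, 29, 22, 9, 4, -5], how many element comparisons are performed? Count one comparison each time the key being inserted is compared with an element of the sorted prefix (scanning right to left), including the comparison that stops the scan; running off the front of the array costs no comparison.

Insert 33: 24 <= 33 (stop) = 1 comparison(s) -> [24, 33, 29, 22, 9, 4, -5]
Insert 29: 33 > 29 (shift), 24 <= 29 (stop) = 2 comparison(s) -> [24, 29, 33, 22, 9, 4, -5]
Insert 22: 33 > 22 (shift), 29 > 22 (shift), 24 > 22 (shift), reached front = 3 comparison(s) -> [22, 24, 29, 33, 9, 4, -5]
Insert 9: 33 > 9 (shift), 29 > 9 (shift), 24 > 9 (shift), 22 > 9 (shift), reached front = 4 comparison(s) -> [9, 22, 24, 29, 33, 4, -5]
Insert 4: 33 > 4 (shift), 29 > 4 (shift), 24 > 4 (shift), 22 > 4 (shift), 9 > 4 (shift), reached front = 5 comparison(s) -> [4, 9, 22, 24, 29, 33, -5]
Insert -5: 33 > -5 (shift), 29 > -5 (shift), 24 > -5 (shift), 22 > -5 (shift), 9 > -5 (shift), 4 > -5 (shift), reached front = 6 comparison(s) -> [-5, 4, 9, 22, 24, 29, 33]
Total comparisons: 1 + 2 + 3 + 4 + 5 + 6 = 21


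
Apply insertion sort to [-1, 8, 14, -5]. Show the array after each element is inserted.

First element -1 is already 'sorted'
Insert 8: shifted 0 elements -> [-1, 8, 14, -5]
Insert 14: shifted 0 elements -> [-1, 8, 14, -5]
Insert -5: shifted 3 elements -> [-5, -1, 8, 14]


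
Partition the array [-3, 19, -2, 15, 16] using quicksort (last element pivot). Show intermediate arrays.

Partition 1: pivot=16 at index 3 -> [-3, -2, 15, 16, 19]
Partition 2: pivot=15 at index 2 -> [-3, -2, 15, 16, 19]
Partition 3: pivot=-2 at index 1 -> [-3, -2, 15, 16, 19]


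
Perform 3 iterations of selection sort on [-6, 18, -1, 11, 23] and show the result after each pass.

Pass 1: Select minimum -6 at index 0, swap -> [-6, 18, -1, 11, 23]
Pass 2: Select minimum -1 at index 2, swap -> [-6, -1, 18, 11, 23]
Pass 3: Select minimum 11 at index 3, swap -> [-6, -1, 11, 18, 23]


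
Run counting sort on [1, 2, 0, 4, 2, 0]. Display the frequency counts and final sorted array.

Count array: [2, 1, 2, 0, 1]
(count[i] = number of elements equal to i)
Cumulative count: [2, 3, 5, 5, 6]
Sorted: [0, 0, 1, 2, 2, 4]


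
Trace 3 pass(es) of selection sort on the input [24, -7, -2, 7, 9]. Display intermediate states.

Pass 1: Select minimum -7 at index 1, swap -> [-7, 24, -2, 7, 9]
Pass 2: Select minimum -2 at index 2, swap -> [-7, -2, 24, 7, 9]
Pass 3: Select minimum 7 at index 3, swap -> [-7, -2, 7, 24, 9]


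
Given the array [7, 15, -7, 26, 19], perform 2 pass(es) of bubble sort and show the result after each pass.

After pass 1: [7, -7, 15, 19, 26] (2 swaps)
After pass 2: [-7, 7, 15, 19, 26] (1 swaps)
Total swaps: 3


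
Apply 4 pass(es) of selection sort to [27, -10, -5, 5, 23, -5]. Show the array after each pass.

Pass 1: Select minimum -10 at index 1, swap -> [-10, 27, -5, 5, 23, -5]
Pass 2: Select minimum -5 at index 2, swap -> [-10, -5, 27, 5, 23, -5]
Pass 3: Select minimum -5 at index 5, swap -> [-10, -5, -5, 5, 23, 27]
Pass 4: Select minimum 5 at index 3, swap -> [-10, -5, -5, 5, 23, 27]


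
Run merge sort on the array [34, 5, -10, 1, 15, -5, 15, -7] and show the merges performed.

Divide and conquer:
  Merge [34] + [5] -> [5, 34]
  Merge [-10] + [1] -> [-10, 1]
  Merge [5, 34] + [-10, 1] -> [-10, 1, 5, 34]
  Merge [15] + [-5] -> [-5, 15]
  Merge [15] + [-7] -> [-7, 15]
  Merge [-5, 15] + [-7, 15] -> [-7, -5, 15, 15]
  Merge [-10, 1, 5, 34] + [-7, -5, 15, 15] -> [-10, -7, -5, 1, 5, 15, 15, 34]


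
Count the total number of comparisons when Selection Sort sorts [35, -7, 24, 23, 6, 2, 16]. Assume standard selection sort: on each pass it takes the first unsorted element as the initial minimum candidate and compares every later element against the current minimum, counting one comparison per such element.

Pass 1: scan indices 1..6 for the minimum = 6 comparison(s); min is -7, place at index 0 -> [-7, 35, 24, 23, 6, 2, 16]
Pass 2: scan indices 2..6 for the minimum = 5 comparison(s); min is 2, place at index 1 -> [-7, 2, 24, 23, 6, 35, 16]
Pass 3: scan indices 3..6 for the minimum = 4 comparison(s); min is 6, place at index 2 -> [-7, 2, 6, 23, 24, 35, 16]
Pass 4: scan indices 4..6 for the minimum = 3 comparison(s); min is 16, place at index 3 -> [-7, 2, 6, 16, 24, 35, 23]
Pass 5: scan indices 5..6 for the minimum = 2 comparison(s); min is 23, place at index 4 -> [-7, 2, 6, 16, 23, 35, 24]
Pass 6: scan indices 6..6 for the minimum = 1 comparison(s); min is 24, place at index 5 -> [-7, 2, 6, 16, 23, 24, 35]
Selection sort always scans the whole unsorted suffix, so the count is (n-1) + (n-2) + ... + 1 = n(n-1)/2 = 7*6/2 = 21 regardless of the input order.
Total comparisons: 6 + 5 + 4 + 3 + 2 + 1 = 21


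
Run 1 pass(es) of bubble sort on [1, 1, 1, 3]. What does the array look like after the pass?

After pass 1: [1, 1, 1, 3] (0 swaps)
Total swaps: 0


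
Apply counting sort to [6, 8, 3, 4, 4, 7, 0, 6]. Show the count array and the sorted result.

Count array: [1, 0, 0, 1, 2, 0, 2, 1, 1]
(count[i] = number of elements equal to i)
Cumulative count: [1, 1, 1, 2, 4, 4, 6, 7, 8]
Sorted: [0, 3, 4, 4, 6, 6, 7, 8]


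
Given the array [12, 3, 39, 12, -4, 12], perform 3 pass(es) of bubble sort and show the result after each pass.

After pass 1: [3, 12, 12, -4, 12, 39] (4 swaps)
After pass 2: [3, 12, -4, 12, 12, 39] (1 swaps)
After pass 3: [3, -4, 12, 12, 12, 39] (1 swaps)
Total swaps: 6


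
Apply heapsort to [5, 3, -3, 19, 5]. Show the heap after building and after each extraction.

Build heap: [19, 5, -3, 3, 5]
Extract 19: [5, 5, -3, 3, 19]
Extract 5: [5, 3, -3, 5, 19]
Extract 5: [3, -3, 5, 5, 19]
Extract 3: [-3, 3, 5, 5, 19]


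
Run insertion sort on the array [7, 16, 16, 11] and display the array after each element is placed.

First element 7 is already 'sorted'
Insert 16: shifted 0 elements -> [7, 16, 16, 11]
Insert 16: shifted 0 elements -> [7, 16, 16, 11]
Insert 11: shifted 2 elements -> [7, 11, 16, 16]


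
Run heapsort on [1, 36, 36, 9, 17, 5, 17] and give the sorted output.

Build heap: [36, 17, 36, 9, 1, 5, 17]
Extract 36: [36, 17, 17, 9, 1, 5, 36]
Extract 36: [17, 9, 17, 5, 1, 36, 36]
Extract 17: [17, 9, 1, 5, 17, 36, 36]
Extract 17: [9, 5, 1, 17, 17, 36, 36]
Extract 9: [5, 1, 9, 17, 17, 36, 36]
Extract 5: [1, 5, 9, 17, 17, 36, 36]


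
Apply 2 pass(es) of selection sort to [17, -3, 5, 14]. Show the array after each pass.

Pass 1: Select minimum -3 at index 1, swap -> [-3, 17, 5, 14]
Pass 2: Select minimum 5 at index 2, swap -> [-3, 5, 17, 14]


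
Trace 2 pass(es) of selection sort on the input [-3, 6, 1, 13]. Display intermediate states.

Pass 1: Select minimum -3 at index 0, swap -> [-3, 6, 1, 13]
Pass 2: Select minimum 1 at index 2, swap -> [-3, 1, 6, 13]


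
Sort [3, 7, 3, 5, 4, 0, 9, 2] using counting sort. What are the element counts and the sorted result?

Count array: [1, 0, 1, 2, 1, 1, 0, 1, 0, 1]
(count[i] = number of elements equal to i)
Cumulative count: [1, 1, 2, 4, 5, 6, 6, 7, 7, 8]
Sorted: [0, 2, 3, 3, 4, 5, 7, 9]


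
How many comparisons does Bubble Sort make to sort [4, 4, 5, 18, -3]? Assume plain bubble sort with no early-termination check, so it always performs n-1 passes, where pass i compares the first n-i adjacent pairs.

Pass 1: compare adjacent pairs (0,1)..(3,4) = 4 comparison(s), 1 swap(s) -> [4, 4, 5, -3, 18]
Pass 2: compare adjacent pairs (0,1)..(2,3) = 3 comparison(s), 1 swap(s) -> [4, 4, -3, 5, 18]
Pass 3: compare adjacent pairs (0,1)..(1,2) = 2 comparison(s), 1 swap(s) -> [4, -3, 4, 5, 18]
Pass 4: compare adjacent pairs (0,1)..(0,1) = 1 comparison(s), 1 swap(s) -> [-3, 4, 4, 5, 18]
Total comparisons: 4 + 3 + 2 + 1 = 10


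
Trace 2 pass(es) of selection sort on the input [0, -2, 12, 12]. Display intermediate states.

Pass 1: Select minimum -2 at index 1, swap -> [-2, 0, 12, 12]
Pass 2: Select minimum 0 at index 1, swap -> [-2, 0, 12, 12]


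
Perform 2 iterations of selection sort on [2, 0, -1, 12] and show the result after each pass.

Pass 1: Select minimum -1 at index 2, swap -> [-1, 0, 2, 12]
Pass 2: Select minimum 0 at index 1, swap -> [-1, 0, 2, 12]


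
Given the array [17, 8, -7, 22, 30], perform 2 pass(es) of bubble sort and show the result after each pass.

After pass 1: [8, -7, 17, 22, 30] (2 swaps)
After pass 2: [-7, 8, 17, 22, 30] (1 swaps)
Total swaps: 3


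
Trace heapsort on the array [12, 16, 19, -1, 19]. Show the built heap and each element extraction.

Build heap: [19, 16, 19, -1, 12]
Extract 19: [19, 16, 12, -1, 19]
Extract 19: [16, -1, 12, 19, 19]
Extract 16: [12, -1, 16, 19, 19]
Extract 12: [-1, 12, 16, 19, 19]


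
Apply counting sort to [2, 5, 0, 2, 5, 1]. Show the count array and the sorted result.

Count array: [1, 1, 2, 0, 0, 2]
(count[i] = number of elements equal to i)
Cumulative count: [1, 2, 4, 4, 4, 6]
Sorted: [0, 1, 2, 2, 5, 5]


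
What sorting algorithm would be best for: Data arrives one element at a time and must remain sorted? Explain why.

Best choice: Insertion sort
Reason: Insertion sort naturally handles online/streaming input by inserting each new element into sorted position


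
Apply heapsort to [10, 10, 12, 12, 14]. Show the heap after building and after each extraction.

Build heap: [14, 12, 12, 10, 10]
Extract 14: [12, 10, 12, 10, 14]
Extract 12: [12, 10, 10, 12, 14]
Extract 12: [10, 10, 12, 12, 14]
Extract 10: [10, 10, 12, 12, 14]


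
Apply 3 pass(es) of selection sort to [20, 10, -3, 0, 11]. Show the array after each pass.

Pass 1: Select minimum -3 at index 2, swap -> [-3, 10, 20, 0, 11]
Pass 2: Select minimum 0 at index 3, swap -> [-3, 0, 20, 10, 11]
Pass 3: Select minimum 10 at index 3, swap -> [-3, 0, 10, 20, 11]


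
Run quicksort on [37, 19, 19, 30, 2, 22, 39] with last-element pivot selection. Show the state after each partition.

Partition 1: pivot=39 at index 6 -> [37, 19, 19, 30, 2, 22, 39]
Partition 2: pivot=22 at index 3 -> [19, 19, 2, 22, 37, 30, 39]
Partition 3: pivot=2 at index 0 -> [2, 19, 19, 22, 37, 30, 39]
Partition 4: pivot=19 at index 2 -> [2, 19, 19, 22, 37, 30, 39]
Partition 5: pivot=30 at index 4 -> [2, 19, 19, 22, 30, 37, 39]


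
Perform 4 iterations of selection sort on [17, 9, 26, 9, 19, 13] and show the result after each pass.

Pass 1: Select minimum 9 at index 1, swap -> [9, 17, 26, 9, 19, 13]
Pass 2: Select minimum 9 at index 3, swap -> [9, 9, 26, 17, 19, 13]
Pass 3: Select minimum 13 at index 5, swap -> [9, 9, 13, 17, 19, 26]
Pass 4: Select minimum 17 at index 3, swap -> [9, 9, 13, 17, 19, 26]


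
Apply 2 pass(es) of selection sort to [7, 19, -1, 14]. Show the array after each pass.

Pass 1: Select minimum -1 at index 2, swap -> [-1, 19, 7, 14]
Pass 2: Select minimum 7 at index 2, swap -> [-1, 7, 19, 14]


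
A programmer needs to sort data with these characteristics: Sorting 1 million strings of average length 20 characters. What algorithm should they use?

Best choice: MSD radix sort or Mergesort
Reason: MSD radix sort is a non-comparison sort that buckets the strings by successive character positions, running in time proportional to the total number of characters examined rather than O(n log n) string comparisons; mergesort is a stable O(n log n)-comparison alternative that works for arbitrary variable-length keys


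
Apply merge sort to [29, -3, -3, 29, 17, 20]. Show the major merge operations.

Divide and conquer:
  Merge [-3] + [-3] -> [-3, -3]
  Merge [29] + [-3, -3] -> [-3, -3, 29]
  Merge [17] + [20] -> [17, 20]
  Merge [29] + [17, 20] -> [17, 20, 29]
  Merge [-3, -3, 29] + [17, 20, 29] -> [-3, -3, 17, 20, 29, 29]


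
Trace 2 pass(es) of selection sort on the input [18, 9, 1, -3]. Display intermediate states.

Pass 1: Select minimum -3 at index 3, swap -> [-3, 9, 1, 18]
Pass 2: Select minimum 1 at index 2, swap -> [-3, 1, 9, 18]


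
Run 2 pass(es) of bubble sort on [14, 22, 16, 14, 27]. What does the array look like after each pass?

After pass 1: [14, 16, 14, 22, 27] (2 swaps)
After pass 2: [14, 14, 16, 22, 27] (1 swaps)
Total swaps: 3


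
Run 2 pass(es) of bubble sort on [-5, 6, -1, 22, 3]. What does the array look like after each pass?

After pass 1: [-5, -1, 6, 3, 22] (2 swaps)
After pass 2: [-5, -1, 3, 6, 22] (1 swaps)
Total swaps: 3


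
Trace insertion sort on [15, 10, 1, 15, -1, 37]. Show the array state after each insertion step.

First element 15 is already 'sorted'
Insert 10: shifted 1 elements -> [10, 15, 1, 15, -1, 37]
Insert 1: shifted 2 elements -> [1, 10, 15, 15, -1, 37]
Insert 15: shifted 0 elements -> [1, 10, 15, 15, -1, 37]
Insert -1: shifted 4 elements -> [-1, 1, 10, 15, 15, 37]
Insert 37: shifted 0 elements -> [-1, 1, 10, 15, 15, 37]


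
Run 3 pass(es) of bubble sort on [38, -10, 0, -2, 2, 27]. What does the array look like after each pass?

After pass 1: [-10, 0, -2, 2, 27, 38] (5 swaps)
After pass 2: [-10, -2, 0, 2, 27, 38] (1 swaps)
After pass 3: [-10, -2, 0, 2, 27, 38] (0 swaps)
Total swaps: 6


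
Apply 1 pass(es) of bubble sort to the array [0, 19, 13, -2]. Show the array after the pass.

After pass 1: [0, 13, -2, 19] (2 swaps)
Total swaps: 2


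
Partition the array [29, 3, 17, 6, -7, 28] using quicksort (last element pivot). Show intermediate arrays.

Partition 1: pivot=28 at index 4 -> [3, 17, 6, -7, 28, 29]
Partition 2: pivot=-7 at index 0 -> [-7, 17, 6, 3, 28, 29]
Partition 3: pivot=3 at index 1 -> [-7, 3, 6, 17, 28, 29]
Partition 4: pivot=17 at index 3 -> [-7, 3, 6, 17, 28, 29]


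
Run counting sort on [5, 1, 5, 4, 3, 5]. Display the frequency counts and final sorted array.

Count array: [0, 1, 0, 1, 1, 3]
(count[i] = number of elements equal to i)
Cumulative count: [0, 1, 1, 2, 3, 6]
Sorted: [1, 3, 4, 5, 5, 5]


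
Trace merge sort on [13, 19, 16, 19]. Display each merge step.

Divide and conquer:
  Merge [13] + [19] -> [13, 19]
  Merge [16] + [19] -> [16, 19]
  Merge [13, 19] + [16, 19] -> [13, 16, 19, 19]


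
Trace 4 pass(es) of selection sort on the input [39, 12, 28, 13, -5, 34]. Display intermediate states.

Pass 1: Select minimum -5 at index 4, swap -> [-5, 12, 28, 13, 39, 34]
Pass 2: Select minimum 12 at index 1, swap -> [-5, 12, 28, 13, 39, 34]
Pass 3: Select minimum 13 at index 3, swap -> [-5, 12, 13, 28, 39, 34]
Pass 4: Select minimum 28 at index 3, swap -> [-5, 12, 13, 28, 39, 34]


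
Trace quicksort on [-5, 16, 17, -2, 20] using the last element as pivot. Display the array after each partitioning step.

Partition 1: pivot=20 at index 4 -> [-5, 16, 17, -2, 20]
Partition 2: pivot=-2 at index 1 -> [-5, -2, 17, 16, 20]
Partition 3: pivot=16 at index 2 -> [-5, -2, 16, 17, 20]


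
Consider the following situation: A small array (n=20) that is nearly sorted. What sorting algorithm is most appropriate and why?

Best choice: Insertion sort
Reason: Insertion sort is O(n) for nearly sorted arrays and has low overhead


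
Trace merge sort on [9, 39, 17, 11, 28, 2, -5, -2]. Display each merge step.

Divide and conquer:
  Merge [9] + [39] -> [9, 39]
  Merge [17] + [11] -> [11, 17]
  Merge [9, 39] + [11, 17] -> [9, 11, 17, 39]
  Merge [28] + [2] -> [2, 28]
  Merge [-5] + [-2] -> [-5, -2]
  Merge [2, 28] + [-5, -2] -> [-5, -2, 2, 28]
  Merge [9, 11, 17, 39] + [-5, -2, 2, 28] -> [-5, -2, 2, 9, 11, 17, 28, 39]


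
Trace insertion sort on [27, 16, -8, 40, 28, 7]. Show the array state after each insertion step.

First element 27 is already 'sorted'
Insert 16: shifted 1 elements -> [16, 27, -8, 40, 28, 7]
Insert -8: shifted 2 elements -> [-8, 16, 27, 40, 28, 7]
Insert 40: shifted 0 elements -> [-8, 16, 27, 40, 28, 7]
Insert 28: shifted 1 elements -> [-8, 16, 27, 28, 40, 7]
Insert 7: shifted 4 elements -> [-8, 7, 16, 27, 28, 40]


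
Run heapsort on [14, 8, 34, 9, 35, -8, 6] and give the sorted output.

Build heap: [35, 14, 34, 9, 8, -8, 6]
Extract 35: [34, 14, 6, 9, 8, -8, 35]
Extract 34: [14, 9, 6, -8, 8, 34, 35]
Extract 14: [9, 8, 6, -8, 14, 34, 35]
Extract 9: [8, -8, 6, 9, 14, 34, 35]
Extract 8: [6, -8, 8, 9, 14, 34, 35]
Extract 6: [-8, 6, 8, 9, 14, 34, 35]


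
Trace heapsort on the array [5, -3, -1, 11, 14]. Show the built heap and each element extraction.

Build heap: [14, 11, -1, 5, -3]
Extract 14: [11, 5, -1, -3, 14]
Extract 11: [5, -3, -1, 11, 14]
Extract 5: [-1, -3, 5, 11, 14]
Extract -1: [-3, -1, 5, 11, 14]


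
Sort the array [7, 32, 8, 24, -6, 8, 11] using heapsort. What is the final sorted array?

Build heap: [32, 24, 11, 7, -6, 8, 8]
Extract 32: [24, 8, 11, 7, -6, 8, 32]
Extract 24: [11, 8, 8, 7, -6, 24, 32]
Extract 11: [8, 7, 8, -6, 11, 24, 32]
Extract 8: [8, 7, -6, 8, 11, 24, 32]
Extract 8: [7, -6, 8, 8, 11, 24, 32]
Extract 7: [-6, 7, 8, 8, 11, 24, 32]


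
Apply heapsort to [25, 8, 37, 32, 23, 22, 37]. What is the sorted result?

Build heap: [37, 32, 37, 8, 23, 22, 25]
Extract 37: [37, 32, 25, 8, 23, 22, 37]
Extract 37: [32, 23, 25, 8, 22, 37, 37]
Extract 32: [25, 23, 22, 8, 32, 37, 37]
Extract 25: [23, 8, 22, 25, 32, 37, 37]
Extract 23: [22, 8, 23, 25, 32, 37, 37]
Extract 22: [8, 22, 23, 25, 32, 37, 37]


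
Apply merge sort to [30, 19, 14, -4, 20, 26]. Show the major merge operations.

Divide and conquer:
  Merge [19] + [14] -> [14, 19]
  Merge [30] + [14, 19] -> [14, 19, 30]
  Merge [20] + [26] -> [20, 26]
  Merge [-4] + [20, 26] -> [-4, 20, 26]
  Merge [14, 19, 30] + [-4, 20, 26] -> [-4, 14, 19, 20, 26, 30]


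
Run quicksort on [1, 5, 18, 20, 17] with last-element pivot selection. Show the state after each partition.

Partition 1: pivot=17 at index 2 -> [1, 5, 17, 20, 18]
Partition 2: pivot=5 at index 1 -> [1, 5, 17, 20, 18]
Partition 3: pivot=18 at index 3 -> [1, 5, 17, 18, 20]


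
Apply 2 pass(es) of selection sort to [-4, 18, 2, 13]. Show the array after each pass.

Pass 1: Select minimum -4 at index 0, swap -> [-4, 18, 2, 13]
Pass 2: Select minimum 2 at index 2, swap -> [-4, 2, 18, 13]


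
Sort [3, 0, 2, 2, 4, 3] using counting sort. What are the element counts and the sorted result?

Count array: [1, 0, 2, 2, 1]
(count[i] = number of elements equal to i)
Cumulative count: [1, 1, 3, 5, 6]
Sorted: [0, 2, 2, 3, 3, 4]


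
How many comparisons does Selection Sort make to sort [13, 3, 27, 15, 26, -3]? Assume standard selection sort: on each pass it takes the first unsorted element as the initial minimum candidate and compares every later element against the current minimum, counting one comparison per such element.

Pass 1: scan indices 1..5 for the minimum = 5 comparison(s); min is -3, place at index 0 -> [-3, 3, 27, 15, 26, 13]
Pass 2: scan indices 2..5 for the minimum = 4 comparison(s); min is 3, place at index 1 -> [-3, 3, 27, 15, 26, 13]
Pass 3: scan indices 3..5 for the minimum = 3 comparison(s); min is 13, place at index 2 -> [-3, 3, 13, 15, 26, 27]
Pass 4: scan indices 4..5 for the minimum = 2 comparison(s); min is 15, place at index 3 -> [-3, 3, 13, 15, 26, 27]
Pass 5: scan indices 5..5 for the minimum = 1 comparison(s); min is 26, place at index 4 -> [-3, 3, 13, 15, 26, 27]
Selection sort always scans the whole unsorted suffix, so the count is (n-1) + (n-2) + ... + 1 = n(n-1)/2 = 6*5/2 = 15 regardless of the input order.
Total comparisons: 5 + 4 + 3 + 2 + 1 = 15


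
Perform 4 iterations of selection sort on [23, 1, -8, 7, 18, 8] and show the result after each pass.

Pass 1: Select minimum -8 at index 2, swap -> [-8, 1, 23, 7, 18, 8]
Pass 2: Select minimum 1 at index 1, swap -> [-8, 1, 23, 7, 18, 8]
Pass 3: Select minimum 7 at index 3, swap -> [-8, 1, 7, 23, 18, 8]
Pass 4: Select minimum 8 at index 5, swap -> [-8, 1, 7, 8, 18, 23]


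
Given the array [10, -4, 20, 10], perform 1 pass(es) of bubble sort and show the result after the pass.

After pass 1: [-4, 10, 10, 20] (2 swaps)
Total swaps: 2


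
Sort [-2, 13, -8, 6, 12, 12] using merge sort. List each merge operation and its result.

Divide and conquer:
  Merge [13] + [-8] -> [-8, 13]
  Merge [-2] + [-8, 13] -> [-8, -2, 13]
  Merge [12] + [12] -> [12, 12]
  Merge [6] + [12, 12] -> [6, 12, 12]
  Merge [-8, -2, 13] + [6, 12, 12] -> [-8, -2, 6, 12, 12, 13]


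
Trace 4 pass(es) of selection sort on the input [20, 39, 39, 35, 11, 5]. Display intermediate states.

Pass 1: Select minimum 5 at index 5, swap -> [5, 39, 39, 35, 11, 20]
Pass 2: Select minimum 11 at index 4, swap -> [5, 11, 39, 35, 39, 20]
Pass 3: Select minimum 20 at index 5, swap -> [5, 11, 20, 35, 39, 39]
Pass 4: Select minimum 35 at index 3, swap -> [5, 11, 20, 35, 39, 39]


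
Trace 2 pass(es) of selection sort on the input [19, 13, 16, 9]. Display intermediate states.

Pass 1: Select minimum 9 at index 3, swap -> [9, 13, 16, 19]
Pass 2: Select minimum 13 at index 1, swap -> [9, 13, 16, 19]


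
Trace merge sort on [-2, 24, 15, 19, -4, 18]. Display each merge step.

Divide and conquer:
  Merge [24] + [15] -> [15, 24]
  Merge [-2] + [15, 24] -> [-2, 15, 24]
  Merge [-4] + [18] -> [-4, 18]
  Merge [19] + [-4, 18] -> [-4, 18, 19]
  Merge [-2, 15, 24] + [-4, 18, 19] -> [-4, -2, 15, 18, 19, 24]


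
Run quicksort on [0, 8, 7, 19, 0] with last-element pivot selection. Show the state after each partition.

Partition 1: pivot=0 at index 1 -> [0, 0, 7, 19, 8]
Partition 2: pivot=8 at index 3 -> [0, 0, 7, 8, 19]


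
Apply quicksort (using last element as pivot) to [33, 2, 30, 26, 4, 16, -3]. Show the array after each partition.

Partition 1: pivot=-3 at index 0 -> [-3, 2, 30, 26, 4, 16, 33]
Partition 2: pivot=33 at index 6 -> [-3, 2, 30, 26, 4, 16, 33]
Partition 3: pivot=16 at index 3 -> [-3, 2, 4, 16, 30, 26, 33]
Partition 4: pivot=4 at index 2 -> [-3, 2, 4, 16, 30, 26, 33]
Partition 5: pivot=26 at index 4 -> [-3, 2, 4, 16, 26, 30, 33]


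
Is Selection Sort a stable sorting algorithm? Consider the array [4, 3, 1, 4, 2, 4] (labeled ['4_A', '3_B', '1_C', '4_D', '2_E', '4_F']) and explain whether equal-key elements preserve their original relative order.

Trace Selection Sort on the labeled array (the key is the number; the letter only tracks identity):
  Pass 1: minimum of unsorted part is 1_C at index 2; swap it with 4_A at index 0 -> [1_C, 3_B, 4_A, 4_D, 2_E, 4_F]
  Pass 2: minimum of unsorted part is 2_E at index 4; swap it with 3_B at index 1 -> [1_C, 2_E, 4_A, 4_D, 3_B, 4_F]
  Pass 3: minimum of unsorted part is 3_B at index 4; swap it with 4_A at index 2 -> [1_C, 2_E, 3_B, 4_D, 4_A, 4_F]
  Pass 4: minimum 4_D is already at index 3; no swap -> [1_C, 2_E, 3_B, 4_D, 4_A, 4_F]
  Pass 5: minimum 4_A is already at index 4; no swap -> [1_C, 2_E, 3_B, 4_D, 4_A, 4_F]
Final order: [1_C, 2_E, 3_B, 4_D, 4_A, 4_F]
Equal keys:
  value 4: originally 4_A, 4_D, 4_F; after sorting 4_D, 4_A, 4_F -> order changed
Equal keys were reordered, so Selection Sort is not stable: the long-range swap that moves the minimum into place can carry an element past an equal key. (One such input is enough; an unstable sort may happen to preserve order on other inputs, but it gives no guarantee.)
Answer: Not stable


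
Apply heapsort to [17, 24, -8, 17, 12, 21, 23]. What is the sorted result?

Build heap: [24, 17, 23, 17, 12, 21, -8]
Extract 24: [23, 17, 21, 17, 12, -8, 24]
Extract 23: [21, 17, -8, 17, 12, 23, 24]
Extract 21: [17, 17, -8, 12, 21, 23, 24]
Extract 17: [17, 12, -8, 17, 21, 23, 24]
Extract 17: [12, -8, 17, 17, 21, 23, 24]
Extract 12: [-8, 12, 17, 17, 21, 23, 24]


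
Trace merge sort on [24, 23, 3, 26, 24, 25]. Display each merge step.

Divide and conquer:
  Merge [23] + [3] -> [3, 23]
  Merge [24] + [3, 23] -> [3, 23, 24]
  Merge [24] + [25] -> [24, 25]
  Merge [26] + [24, 25] -> [24, 25, 26]
  Merge [3, 23, 24] + [24, 25, 26] -> [3, 23, 24, 24, 25, 26]


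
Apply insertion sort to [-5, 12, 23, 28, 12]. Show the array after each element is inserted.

First element -5 is already 'sorted'
Insert 12: shifted 0 elements -> [-5, 12, 23, 28, 12]
Insert 23: shifted 0 elements -> [-5, 12, 23, 28, 12]
Insert 28: shifted 0 elements -> [-5, 12, 23, 28, 12]
Insert 12: shifted 2 elements -> [-5, 12, 12, 23, 28]


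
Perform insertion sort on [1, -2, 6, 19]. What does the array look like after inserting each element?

First element 1 is already 'sorted'
Insert -2: shifted 1 elements -> [-2, 1, 6, 19]
Insert 6: shifted 0 elements -> [-2, 1, 6, 19]
Insert 19: shifted 0 elements -> [-2, 1, 6, 19]


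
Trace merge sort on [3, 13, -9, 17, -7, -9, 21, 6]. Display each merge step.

Divide and conquer:
  Merge [3] + [13] -> [3, 13]
  Merge [-9] + [17] -> [-9, 17]
  Merge [3, 13] + [-9, 17] -> [-9, 3, 13, 17]
  Merge [-7] + [-9] -> [-9, -7]
  Merge [21] + [6] -> [6, 21]
  Merge [-9, -7] + [6, 21] -> [-9, -7, 6, 21]
  Merge [-9, 3, 13, 17] + [-9, -7, 6, 21] -> [-9, -9, -7, 3, 6, 13, 17, 21]


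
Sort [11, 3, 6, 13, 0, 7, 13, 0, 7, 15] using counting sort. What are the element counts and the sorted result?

Count array: [2, 0, 0, 1, 0, 0, 1, 2, 0, 0, 0, 1, 0, 2, 0, 1]
(count[i] = number of elements equal to i)
Cumulative count: [2, 2, 2, 3, 3, 3, 4, 6, 6, 6, 6, 7, 7, 9, 9, 10]
Sorted: [0, 0, 3, 6, 7, 7, 11, 13, 13, 15]


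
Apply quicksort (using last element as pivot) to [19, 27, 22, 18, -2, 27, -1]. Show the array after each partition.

Partition 1: pivot=-1 at index 1 -> [-2, -1, 22, 18, 19, 27, 27]
Partition 2: pivot=27 at index 6 -> [-2, -1, 22, 18, 19, 27, 27]
Partition 3: pivot=27 at index 5 -> [-2, -1, 22, 18, 19, 27, 27]
Partition 4: pivot=19 at index 3 -> [-2, -1, 18, 19, 22, 27, 27]


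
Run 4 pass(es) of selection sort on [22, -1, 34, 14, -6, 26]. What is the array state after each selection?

Pass 1: Select minimum -6 at index 4, swap -> [-6, -1, 34, 14, 22, 26]
Pass 2: Select minimum -1 at index 1, swap -> [-6, -1, 34, 14, 22, 26]
Pass 3: Select minimum 14 at index 3, swap -> [-6, -1, 14, 34, 22, 26]
Pass 4: Select minimum 22 at index 4, swap -> [-6, -1, 14, 22, 34, 26]


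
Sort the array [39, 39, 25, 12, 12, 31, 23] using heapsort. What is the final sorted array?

Build heap: [39, 39, 31, 12, 12, 25, 23]
Extract 39: [39, 23, 31, 12, 12, 25, 39]
Extract 39: [31, 23, 25, 12, 12, 39, 39]
Extract 31: [25, 23, 12, 12, 31, 39, 39]
Extract 25: [23, 12, 12, 25, 31, 39, 39]
Extract 23: [12, 12, 23, 25, 31, 39, 39]
Extract 12: [12, 12, 23, 25, 31, 39, 39]


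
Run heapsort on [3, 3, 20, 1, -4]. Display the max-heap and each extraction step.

Build heap: [20, 3, 3, 1, -4]
Extract 20: [3, 1, 3, -4, 20]
Extract 3: [3, 1, -4, 3, 20]
Extract 3: [1, -4, 3, 3, 20]
Extract 1: [-4, 1, 3, 3, 20]


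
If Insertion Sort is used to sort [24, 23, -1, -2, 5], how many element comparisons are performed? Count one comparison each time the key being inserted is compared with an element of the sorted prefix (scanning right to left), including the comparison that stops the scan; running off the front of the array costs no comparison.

Insert 23: 24 > 23 (shift), reached front = 1 comparison(s) -> [23, 24, -1, -2, 5]
Insert -1: 24 > -1 (shift), 23 > -1 (shift), reached front = 2 comparison(s) -> [-1, 23, 24, -2, 5]
Insert -2: 24 > -2 (shift), 23 > -2 (shift), -1 > -2 (shift), reached front = 3 comparison(s) -> [-2, -1, 23, 24, 5]
Insert 5: 24 > 5 (shift), 23 > 5 (shift), -1 <= 5 (stop) = 3 comparison(s) -> [-2, -1, 5, 23, 24]
Total comparisons: 1 + 2 + 3 + 3 = 9


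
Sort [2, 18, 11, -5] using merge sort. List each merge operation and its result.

Divide and conquer:
  Merge [2] + [18] -> [2, 18]
  Merge [11] + [-5] -> [-5, 11]
  Merge [2, 18] + [-5, 11] -> [-5, 2, 11, 18]


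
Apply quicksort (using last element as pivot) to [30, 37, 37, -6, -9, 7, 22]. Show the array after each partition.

Partition 1: pivot=22 at index 3 -> [-6, -9, 7, 22, 37, 37, 30]
Partition 2: pivot=7 at index 2 -> [-6, -9, 7, 22, 37, 37, 30]
Partition 3: pivot=-9 at index 0 -> [-9, -6, 7, 22, 37, 37, 30]
Partition 4: pivot=30 at index 4 -> [-9, -6, 7, 22, 30, 37, 37]
Partition 5: pivot=37 at index 6 -> [-9, -6, 7, 22, 30, 37, 37]


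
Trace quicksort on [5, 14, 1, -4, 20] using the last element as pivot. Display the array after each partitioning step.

Partition 1: pivot=20 at index 4 -> [5, 14, 1, -4, 20]
Partition 2: pivot=-4 at index 0 -> [-4, 14, 1, 5, 20]
Partition 3: pivot=5 at index 2 -> [-4, 1, 5, 14, 20]


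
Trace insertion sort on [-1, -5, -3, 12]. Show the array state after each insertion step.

First element -1 is already 'sorted'
Insert -5: shifted 1 elements -> [-5, -1, -3, 12]
Insert -3: shifted 1 elements -> [-5, -3, -1, 12]
Insert 12: shifted 0 elements -> [-5, -3, -1, 12]


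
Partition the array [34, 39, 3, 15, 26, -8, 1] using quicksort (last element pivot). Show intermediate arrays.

Partition 1: pivot=1 at index 1 -> [-8, 1, 3, 15, 26, 34, 39]
Partition 2: pivot=39 at index 6 -> [-8, 1, 3, 15, 26, 34, 39]
Partition 3: pivot=34 at index 5 -> [-8, 1, 3, 15, 26, 34, 39]
Partition 4: pivot=26 at index 4 -> [-8, 1, 3, 15, 26, 34, 39]
Partition 5: pivot=15 at index 3 -> [-8, 1, 3, 15, 26, 34, 39]


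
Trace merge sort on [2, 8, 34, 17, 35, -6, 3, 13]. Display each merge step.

Divide and conquer:
  Merge [2] + [8] -> [2, 8]
  Merge [34] + [17] -> [17, 34]
  Merge [2, 8] + [17, 34] -> [2, 8, 17, 34]
  Merge [35] + [-6] -> [-6, 35]
  Merge [3] + [13] -> [3, 13]
  Merge [-6, 35] + [3, 13] -> [-6, 3, 13, 35]
  Merge [2, 8, 17, 34] + [-6, 3, 13, 35] -> [-6, 2, 3, 8, 13, 17, 34, 35]


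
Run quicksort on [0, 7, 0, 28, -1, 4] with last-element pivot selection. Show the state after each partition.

Partition 1: pivot=4 at index 3 -> [0, 0, -1, 4, 7, 28]
Partition 2: pivot=-1 at index 0 -> [-1, 0, 0, 4, 7, 28]
Partition 3: pivot=0 at index 2 -> [-1, 0, 0, 4, 7, 28]
Partition 4: pivot=28 at index 5 -> [-1, 0, 0, 4, 7, 28]


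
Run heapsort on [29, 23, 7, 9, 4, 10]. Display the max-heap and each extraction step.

Build heap: [29, 23, 10, 9, 4, 7]
Extract 29: [23, 9, 10, 7, 4, 29]
Extract 23: [10, 9, 4, 7, 23, 29]
Extract 10: [9, 7, 4, 10, 23, 29]
Extract 9: [7, 4, 9, 10, 23, 29]
Extract 7: [4, 7, 9, 10, 23, 29]


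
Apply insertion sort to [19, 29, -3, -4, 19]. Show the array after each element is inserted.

First element 19 is already 'sorted'
Insert 29: shifted 0 elements -> [19, 29, -3, -4, 19]
Insert -3: shifted 2 elements -> [-3, 19, 29, -4, 19]
Insert -4: shifted 3 elements -> [-4, -3, 19, 29, 19]
Insert 19: shifted 1 elements -> [-4, -3, 19, 19, 29]


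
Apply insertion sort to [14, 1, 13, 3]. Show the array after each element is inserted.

First element 14 is already 'sorted'
Insert 1: shifted 1 elements -> [1, 14, 13, 3]
Insert 13: shifted 1 elements -> [1, 13, 14, 3]
Insert 3: shifted 2 elements -> [1, 3, 13, 14]


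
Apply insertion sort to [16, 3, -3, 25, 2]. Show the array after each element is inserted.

First element 16 is already 'sorted'
Insert 3: shifted 1 elements -> [3, 16, -3, 25, 2]
Insert -3: shifted 2 elements -> [-3, 3, 16, 25, 2]
Insert 25: shifted 0 elements -> [-3, 3, 16, 25, 2]
Insert 2: shifted 3 elements -> [-3, 2, 3, 16, 25]


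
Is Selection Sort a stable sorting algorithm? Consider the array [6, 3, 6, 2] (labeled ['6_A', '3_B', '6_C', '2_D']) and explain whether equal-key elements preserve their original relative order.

Trace Selection Sort on the labeled array (the key is the number; the letter only tracks identity):
  Pass 1: minimum of unsorted part is 2_D at index 3; swap it with 6_A at index 0 -> [2_D, 3_B, 6_C, 6_A]
  Pass 2: minimum 3_B is already at index 1; no swap -> [2_D, 3_B, 6_C, 6_A]
  Pass 3: minimum 6_C is already at index 2; no swap -> [2_D, 3_B, 6_C, 6_A]
Final order: [2_D, 3_B, 6_C, 6_A]
Equal keys:
  value 6: originally 6_A, 6_C; after sorting 6_C, 6_A -> order changed
Equal keys were reordered, so Selection Sort is not stable: the long-range swap that moves the minimum into place can carry an element past an equal key. (One such input is enough; an unstable sort may happen to preserve order on other inputs, but it gives no guarantee.)
Answer: Not stable


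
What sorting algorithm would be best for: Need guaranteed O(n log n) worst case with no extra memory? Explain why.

Best choice: Heapsort
Reason: Heapsort is O(n log n) worst case and sorts in-place; quicksort can degrade to O(n^2)


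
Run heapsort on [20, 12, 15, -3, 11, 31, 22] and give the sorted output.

Build heap: [31, 12, 22, -3, 11, 15, 20]
Extract 31: [22, 12, 20, -3, 11, 15, 31]
Extract 22: [20, 12, 15, -3, 11, 22, 31]
Extract 20: [15, 12, 11, -3, 20, 22, 31]
Extract 15: [12, -3, 11, 15, 20, 22, 31]
Extract 12: [11, -3, 12, 15, 20, 22, 31]
Extract 11: [-3, 11, 12, 15, 20, 22, 31]


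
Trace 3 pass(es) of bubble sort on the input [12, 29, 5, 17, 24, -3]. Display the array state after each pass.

After pass 1: [12, 5, 17, 24, -3, 29] (4 swaps)
After pass 2: [5, 12, 17, -3, 24, 29] (2 swaps)
After pass 3: [5, 12, -3, 17, 24, 29] (1 swaps)
Total swaps: 7


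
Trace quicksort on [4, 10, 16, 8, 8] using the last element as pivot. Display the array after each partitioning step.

Partition 1: pivot=8 at index 2 -> [4, 8, 8, 10, 16]
Partition 2: pivot=8 at index 1 -> [4, 8, 8, 10, 16]
Partition 3: pivot=16 at index 4 -> [4, 8, 8, 10, 16]


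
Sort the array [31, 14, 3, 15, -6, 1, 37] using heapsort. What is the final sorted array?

Build heap: [37, 15, 31, 14, -6, 1, 3]
Extract 37: [31, 15, 3, 14, -6, 1, 37]
Extract 31: [15, 14, 3, 1, -6, 31, 37]
Extract 15: [14, 1, 3, -6, 15, 31, 37]
Extract 14: [3, 1, -6, 14, 15, 31, 37]
Extract 3: [1, -6, 3, 14, 15, 31, 37]
Extract 1: [-6, 1, 3, 14, 15, 31, 37]


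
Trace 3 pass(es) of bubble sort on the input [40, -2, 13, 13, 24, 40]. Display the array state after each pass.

After pass 1: [-2, 13, 13, 24, 40, 40] (4 swaps)
After pass 2: [-2, 13, 13, 24, 40, 40] (0 swaps)
After pass 3: [-2, 13, 13, 24, 40, 40] (0 swaps)
Total swaps: 4


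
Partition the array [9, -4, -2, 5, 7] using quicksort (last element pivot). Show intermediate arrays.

Partition 1: pivot=7 at index 3 -> [-4, -2, 5, 7, 9]
Partition 2: pivot=5 at index 2 -> [-4, -2, 5, 7, 9]
Partition 3: pivot=-2 at index 1 -> [-4, -2, 5, 7, 9]


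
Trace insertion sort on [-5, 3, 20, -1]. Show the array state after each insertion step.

First element -5 is already 'sorted'
Insert 3: shifted 0 elements -> [-5, 3, 20, -1]
Insert 20: shifted 0 elements -> [-5, 3, 20, -1]
Insert -1: shifted 2 elements -> [-5, -1, 3, 20]


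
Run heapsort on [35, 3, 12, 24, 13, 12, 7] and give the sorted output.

Build heap: [35, 24, 12, 3, 13, 12, 7]
Extract 35: [24, 13, 12, 3, 7, 12, 35]
Extract 24: [13, 12, 12, 3, 7, 24, 35]
Extract 13: [12, 7, 12, 3, 13, 24, 35]
Extract 12: [12, 7, 3, 12, 13, 24, 35]
Extract 12: [7, 3, 12, 12, 13, 24, 35]
Extract 7: [3, 7, 12, 12, 13, 24, 35]


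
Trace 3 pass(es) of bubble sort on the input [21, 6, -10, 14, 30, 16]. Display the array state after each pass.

After pass 1: [6, -10, 14, 21, 16, 30] (4 swaps)
After pass 2: [-10, 6, 14, 16, 21, 30] (2 swaps)
After pass 3: [-10, 6, 14, 16, 21, 30] (0 swaps)
Total swaps: 6


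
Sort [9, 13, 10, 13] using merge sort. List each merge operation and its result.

Divide and conquer:
  Merge [9] + [13] -> [9, 13]
  Merge [10] + [13] -> [10, 13]
  Merge [9, 13] + [10, 13] -> [9, 10, 13, 13]


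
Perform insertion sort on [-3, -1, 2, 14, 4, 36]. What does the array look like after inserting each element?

First element -3 is already 'sorted'
Insert -1: shifted 0 elements -> [-3, -1, 2, 14, 4, 36]
Insert 2: shifted 0 elements -> [-3, -1, 2, 14, 4, 36]
Insert 14: shifted 0 elements -> [-3, -1, 2, 14, 4, 36]
Insert 4: shifted 1 elements -> [-3, -1, 2, 4, 14, 36]
Insert 36: shifted 0 elements -> [-3, -1, 2, 4, 14, 36]


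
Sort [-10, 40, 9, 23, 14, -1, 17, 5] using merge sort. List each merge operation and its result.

Divide and conquer:
  Merge [-10] + [40] -> [-10, 40]
  Merge [9] + [23] -> [9, 23]
  Merge [-10, 40] + [9, 23] -> [-10, 9, 23, 40]
  Merge [14] + [-1] -> [-1, 14]
  Merge [17] + [5] -> [5, 17]
  Merge [-1, 14] + [5, 17] -> [-1, 5, 14, 17]
  Merge [-10, 9, 23, 40] + [-1, 5, 14, 17] -> [-10, -1, 5, 9, 14, 17, 23, 40]


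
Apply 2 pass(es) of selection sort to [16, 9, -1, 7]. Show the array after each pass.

Pass 1: Select minimum -1 at index 2, swap -> [-1, 9, 16, 7]
Pass 2: Select minimum 7 at index 3, swap -> [-1, 7, 16, 9]


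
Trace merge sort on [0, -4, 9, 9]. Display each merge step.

Divide and conquer:
  Merge [0] + [-4] -> [-4, 0]
  Merge [9] + [9] -> [9, 9]
  Merge [-4, 0] + [9, 9] -> [-4, 0, 9, 9]
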